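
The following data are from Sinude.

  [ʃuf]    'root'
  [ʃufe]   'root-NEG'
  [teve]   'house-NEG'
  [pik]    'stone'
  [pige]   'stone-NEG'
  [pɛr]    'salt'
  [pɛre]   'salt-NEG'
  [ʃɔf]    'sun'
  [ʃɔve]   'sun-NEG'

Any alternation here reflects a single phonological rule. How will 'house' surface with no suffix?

[tef]

The stem for 'sun' ends in [f] in [ʃɔf] but [v] in [ʃɔve].
Compare 'root', with invariant [f] in [ʃuf] and [ʃufe]: an analysis with underlying /f/ and a rule producing [v] before the NEG suffix would wrongly predict alternation here too.
So /v/ is underlying, and a rule of word-final obstruent devoicing — voiced obstruents become voiceless word-finally — gives [f].
The one attested form of 'house', [teve], shows underlying /tev/. Applying the same rule word-finally gives [tef].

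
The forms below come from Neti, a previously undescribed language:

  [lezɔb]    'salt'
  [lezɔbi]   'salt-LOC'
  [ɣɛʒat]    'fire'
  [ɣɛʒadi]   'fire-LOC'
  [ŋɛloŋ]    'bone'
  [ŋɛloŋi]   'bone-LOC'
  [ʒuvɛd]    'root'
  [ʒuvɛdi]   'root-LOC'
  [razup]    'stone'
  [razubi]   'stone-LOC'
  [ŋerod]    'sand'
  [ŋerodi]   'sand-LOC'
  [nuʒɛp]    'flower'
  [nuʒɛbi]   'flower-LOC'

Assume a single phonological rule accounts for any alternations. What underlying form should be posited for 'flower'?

The root 'flower' surfaces as [nuʒɛp] and [nuʒɛbi], with a stem-final [p] ~ [b] alternation.
If /b/ were underlying and a rule turned it into [p] in isolation, 'salt' would also alternate; but it has [b] in both [lezɔb] and [lezɔbi].
The alternation reflects intervocalic voicing: voiceless stops become voiced between vowels. /p/ is underlying.

/nuʒɛp/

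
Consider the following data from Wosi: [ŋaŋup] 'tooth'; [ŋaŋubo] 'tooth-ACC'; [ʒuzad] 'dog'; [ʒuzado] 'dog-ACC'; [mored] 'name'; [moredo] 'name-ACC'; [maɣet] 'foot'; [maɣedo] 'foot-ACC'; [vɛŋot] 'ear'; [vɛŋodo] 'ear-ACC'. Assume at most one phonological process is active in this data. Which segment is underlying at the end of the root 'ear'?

'ear' shows [t] ~ [d] at the end of the stem ([vɛŋot] vs [vɛŋodo]).
Compare 'dog', with invariant [d] in [ʒuzad] and [ʒuzado]: an analysis with underlying /d/ and a rule producing [t] in isolation would wrongly predict alternation here too.
Therefore /t/ is basic and [d] is derived by intervocalic voicing (voiceless stops become voiced between vowels).

/t/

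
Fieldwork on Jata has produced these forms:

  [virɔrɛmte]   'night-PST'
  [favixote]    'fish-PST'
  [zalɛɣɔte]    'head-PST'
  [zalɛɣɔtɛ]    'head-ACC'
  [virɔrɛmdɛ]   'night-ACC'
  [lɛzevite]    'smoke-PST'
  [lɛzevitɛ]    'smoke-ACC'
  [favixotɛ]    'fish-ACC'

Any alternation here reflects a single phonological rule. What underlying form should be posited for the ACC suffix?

/-dɛ/

The ACC suffix surfaces as [-dɛ] and [-tɛ], depending on the final segment of the stem.
The PST suffix, which begins with [t], is invariant after every stem; so [t] is not altered by any rule here.
The ACC suffix is therefore /-dɛ/ underlyingly, with post-vocalic devoicing: voiced stops become voiceless after a vowel.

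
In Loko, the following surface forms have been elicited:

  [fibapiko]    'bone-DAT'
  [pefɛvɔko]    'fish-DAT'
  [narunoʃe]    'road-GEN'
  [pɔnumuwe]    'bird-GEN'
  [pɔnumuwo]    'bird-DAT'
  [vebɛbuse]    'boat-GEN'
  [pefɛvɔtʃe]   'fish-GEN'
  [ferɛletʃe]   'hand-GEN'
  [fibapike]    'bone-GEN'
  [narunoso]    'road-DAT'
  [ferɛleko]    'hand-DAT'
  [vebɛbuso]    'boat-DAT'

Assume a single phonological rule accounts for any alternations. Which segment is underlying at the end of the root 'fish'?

The root 'fish' surfaces as [pefɛvɔtʃe] and [pefɛvɔko], with a stem-final [tʃ] ~ [k] alternation.
Compare 'bone', with invariant [k] in [fibapike] and [fibapiko]: an analysis with underlying /k/ and a rule producing [tʃ] before the GEN suffix would wrongly predict alternation here too.
The alternation reflects depalatalization: palato-alveolar /tʃ/ and /ʃ/ become [k] and [s] when no front vowel follows. /tʃ/ is underlying.

/tʃ/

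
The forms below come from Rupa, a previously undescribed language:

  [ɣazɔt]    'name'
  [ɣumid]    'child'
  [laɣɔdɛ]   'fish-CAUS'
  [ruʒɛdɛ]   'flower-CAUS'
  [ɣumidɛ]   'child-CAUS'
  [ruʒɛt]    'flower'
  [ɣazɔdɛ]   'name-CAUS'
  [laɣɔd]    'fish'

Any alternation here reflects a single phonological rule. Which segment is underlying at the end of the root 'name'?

/t/

The stem for 'name' ends in [t] in [ɣazɔt] but [d] in [ɣazɔdɛ].
But 'child' keeps [d] in both environments ([ɣumid], [ɣumidɛ]), so there is no rule changing /d/ to [t] in isolation.
The alternation reflects intervocalic voicing: voiceless stops become voiced between vowels. /t/ is underlying.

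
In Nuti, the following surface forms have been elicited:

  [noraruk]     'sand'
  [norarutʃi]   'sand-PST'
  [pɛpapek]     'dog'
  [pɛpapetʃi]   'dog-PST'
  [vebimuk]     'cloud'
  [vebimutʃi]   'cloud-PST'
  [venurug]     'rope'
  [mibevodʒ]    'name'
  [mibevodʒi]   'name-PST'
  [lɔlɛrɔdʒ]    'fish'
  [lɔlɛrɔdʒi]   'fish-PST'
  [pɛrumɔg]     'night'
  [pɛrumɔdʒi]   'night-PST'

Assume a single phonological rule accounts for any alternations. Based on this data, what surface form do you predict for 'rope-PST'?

In [pɛrumɔg] and [pɛrumɔdʒi] the final segment of 'night' alternates: [g] ~ [dʒ].
The stem 'fish' ([lɔlɛrɔdʒ], [lɔlɛrɔdʒi]) shows [dʒ] unchanged in both environments, so [dʒ] cannot be basic with [g] derived in isolation.
So /g/ is underlying, and a rule of palatalization before a front vowel — /k/ and /g/ become palato-alveolar [tʃ] and [dʒ] before a front vowel — gives [dʒ].
From [venurug] the stem 'rope' is /venurug/; before a front vowel this yields [venurudʒi].

[venurudʒi]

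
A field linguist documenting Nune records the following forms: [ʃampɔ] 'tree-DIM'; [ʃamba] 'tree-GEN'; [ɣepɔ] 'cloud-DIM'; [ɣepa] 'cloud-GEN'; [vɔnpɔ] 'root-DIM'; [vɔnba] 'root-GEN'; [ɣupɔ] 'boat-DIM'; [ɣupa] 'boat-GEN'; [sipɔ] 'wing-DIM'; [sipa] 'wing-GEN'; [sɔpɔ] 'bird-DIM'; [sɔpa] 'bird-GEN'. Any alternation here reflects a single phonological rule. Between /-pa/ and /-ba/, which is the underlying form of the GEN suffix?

/-ba/

The GEN morpheme has two allomorphs, [-ba] and [-pa].
The DIM suffix, which begins with [p], is invariant after every stem; so [p] is not altered by any rule here.
So the underlying form is /-ba/, and voiced stops become voiceless after a vowel.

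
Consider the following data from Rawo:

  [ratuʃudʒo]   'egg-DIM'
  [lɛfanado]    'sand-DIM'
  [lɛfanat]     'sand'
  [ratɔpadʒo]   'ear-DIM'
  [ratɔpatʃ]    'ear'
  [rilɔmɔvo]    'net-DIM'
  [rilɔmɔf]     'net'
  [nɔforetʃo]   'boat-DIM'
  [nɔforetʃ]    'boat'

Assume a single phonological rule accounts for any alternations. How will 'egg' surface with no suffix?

In [ratɔpadʒo] and [ratɔpatʃ] the final segment of 'ear' alternates: [dʒ] ~ [tʃ].
Compare 'boat', with invariant [tʃ] in [nɔforetʃo] and [nɔforetʃ]: an analysis with underlying /tʃ/ and a rule producing [dʒ] before the DIM suffix would wrongly predict alternation here too.
The alternation reflects word-final obstruent devoicing: voiced obstruents become voiceless word-finally. /dʒ/ is underlying.
From [ratuʃudʒo] the stem 'egg' is /ratuʃudʒ/; word-finally this yields [ratuʃutʃ].

[ratuʃutʃ]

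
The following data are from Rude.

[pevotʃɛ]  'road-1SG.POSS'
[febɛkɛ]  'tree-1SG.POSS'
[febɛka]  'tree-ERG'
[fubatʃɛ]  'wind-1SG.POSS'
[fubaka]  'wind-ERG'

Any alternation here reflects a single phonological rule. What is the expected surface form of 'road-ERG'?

[pevoka]

In [fubatʃɛ] and [fubaka] the final segment of 'wind' alternates: [tʃ] ~ [k].
The stem 'tree' ([febɛkɛ], [febɛka]) shows [k] unchanged in both environments, so [k] cannot be basic with [tʃ] derived before the 1SG.POSS suffix.
Therefore /tʃ/ is basic and [k] is derived by depalatalization (palato-alveolar /tʃ/ becomes [k] when no front vowel follows).
The one attested form of 'road', [pevotʃɛ], shows underlying /pevotʃ/. Applying the same rule when no front vowel follows gives [pevoka].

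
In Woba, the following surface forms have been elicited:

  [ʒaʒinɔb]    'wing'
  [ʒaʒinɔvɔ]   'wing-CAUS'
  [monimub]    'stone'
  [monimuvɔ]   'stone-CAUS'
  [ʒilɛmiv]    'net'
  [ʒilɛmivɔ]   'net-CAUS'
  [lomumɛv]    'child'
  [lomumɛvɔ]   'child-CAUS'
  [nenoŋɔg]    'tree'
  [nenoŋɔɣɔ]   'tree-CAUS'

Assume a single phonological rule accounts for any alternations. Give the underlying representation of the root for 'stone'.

In [monimub] and [monimuvɔ] the final segment of 'stone' alternates: [b] ~ [v].
Compare 'child', with invariant [v] in [lomumɛv] and [lomumɛvɔ]: an analysis with underlying /v/ and a rule producing [b] in isolation would wrongly predict alternation here too.
The underlying segment must be /b/; voiced stops become fricatives between vowels, yielding [v] there.

/monimub/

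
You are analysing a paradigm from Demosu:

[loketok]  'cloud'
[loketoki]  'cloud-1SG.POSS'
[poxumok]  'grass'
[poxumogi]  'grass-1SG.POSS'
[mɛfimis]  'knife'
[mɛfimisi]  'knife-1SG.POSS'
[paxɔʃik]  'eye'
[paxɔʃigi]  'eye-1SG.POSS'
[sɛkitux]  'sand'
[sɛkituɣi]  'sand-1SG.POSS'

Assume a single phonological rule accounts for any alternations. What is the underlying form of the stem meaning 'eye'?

The stem for 'eye' ends in [k] in [paxɔʃik] but [g] in [paxɔʃigi].
If /k/ were underlying and a rule turned it into [g] before the 1SG.POSS suffix, 'cloud' would also alternate; but it has [k] in both [loketok] and [loketoki].
The alternation reflects word-final obstruent devoicing: voiced obstruents become voiceless word-finally. /g/ is underlying.

/paxɔʃig/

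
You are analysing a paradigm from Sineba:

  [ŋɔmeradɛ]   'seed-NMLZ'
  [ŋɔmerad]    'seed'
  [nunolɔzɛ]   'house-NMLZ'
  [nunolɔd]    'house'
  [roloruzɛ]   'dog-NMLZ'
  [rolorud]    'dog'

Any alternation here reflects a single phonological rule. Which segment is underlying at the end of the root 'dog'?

/z/

In [roloruzɛ] and [rolorud] the final segment of 'dog' alternates: [z] ~ [d].
Compare 'seed', with invariant [d] in [ŋɔmeradɛ] and [ŋɔmerad]: an analysis with underlying /d/ and a rule producing [z] before the NMLZ suffix would wrongly predict alternation here too.
The alternation reflects word-final hardening: voiced fricatives become stops word-finally. /z/ is underlying.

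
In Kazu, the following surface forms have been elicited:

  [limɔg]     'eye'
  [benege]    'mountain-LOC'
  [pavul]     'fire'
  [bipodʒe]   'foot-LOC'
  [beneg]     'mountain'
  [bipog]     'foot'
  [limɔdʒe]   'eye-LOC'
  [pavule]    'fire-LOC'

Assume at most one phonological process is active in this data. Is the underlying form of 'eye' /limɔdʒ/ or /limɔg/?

/limɔdʒ/

The root 'eye' surfaces as [limɔdʒe] and [limɔg], with a stem-final [dʒ] ~ [g] alternation.
If /g/ were underlying and a rule turned it into [dʒ] before the LOC suffix, 'mountain' would also alternate; but it has [g] in both [benege] and [beneg].
The underlying segment must be /dʒ/; palato-alveolar /dʒ/ becomes [g] when no front vowel follows, yielding [g] there.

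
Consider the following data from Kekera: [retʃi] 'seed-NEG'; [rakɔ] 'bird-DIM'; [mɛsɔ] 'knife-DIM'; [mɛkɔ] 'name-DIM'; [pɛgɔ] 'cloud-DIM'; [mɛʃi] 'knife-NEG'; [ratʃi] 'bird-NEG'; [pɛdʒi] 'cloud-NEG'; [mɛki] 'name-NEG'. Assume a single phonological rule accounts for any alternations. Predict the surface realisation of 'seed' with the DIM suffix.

[rekɔ]

In [ratʃi] and [rakɔ] the final segment of 'bird' alternates: [tʃ] ~ [k].
Compare 'name', with invariant [k] in [mɛki] and [mɛkɔ]: an analysis with underlying /k/ and a rule producing [tʃ] before the NEG suffix would wrongly predict alternation here too.
Therefore /tʃ/ is basic and [k] is derived by depalatalization (palato-alveolar /tʃ/, /dʒ/ and /ʃ/ become [k], [g] and [s] when no front vowel follows).
The one attested form of 'seed', [retʃi], shows underlying /retʃ/. Applying the same rule when no front vowel follows gives [rekɔ].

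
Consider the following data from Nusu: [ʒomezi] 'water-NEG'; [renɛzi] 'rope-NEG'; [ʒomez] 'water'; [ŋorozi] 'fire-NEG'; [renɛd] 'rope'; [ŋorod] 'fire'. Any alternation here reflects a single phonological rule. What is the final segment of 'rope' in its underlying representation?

The stem for 'rope' ends in [d] in [renɛd] but [z] in [renɛzi].
The stem 'water' ([ʒomez], [ʒomezi]) shows [z] unchanged in both environments, so [z] cannot be basic with [d] derived in isolation.
The alternation reflects intervocalic spirantization: voiced stops become fricatives between vowels. /d/ is underlying.

/d/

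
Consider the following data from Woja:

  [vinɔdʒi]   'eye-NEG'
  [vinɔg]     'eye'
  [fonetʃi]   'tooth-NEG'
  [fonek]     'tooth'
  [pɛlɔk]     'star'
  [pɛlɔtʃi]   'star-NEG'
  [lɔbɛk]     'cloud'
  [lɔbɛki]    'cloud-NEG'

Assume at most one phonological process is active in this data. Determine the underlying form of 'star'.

The stem for 'star' ends in [tʃ] in [pɛlɔtʃi] but [k] in [pɛlɔk].
The stem 'cloud' ([lɔbɛki], [lɔbɛk]) shows [k] unchanged in both environments, so [k] cannot be basic with [tʃ] derived before the NEG suffix.
So /tʃ/ is underlying, and a rule of depalatalization — palato-alveolar /tʃ/ and /dʒ/ become [k] and [g] when no front vowel follows — gives [k].
Hence 'star' is /pɛlɔtʃ/ underlyingly.

/pɛlɔtʃ/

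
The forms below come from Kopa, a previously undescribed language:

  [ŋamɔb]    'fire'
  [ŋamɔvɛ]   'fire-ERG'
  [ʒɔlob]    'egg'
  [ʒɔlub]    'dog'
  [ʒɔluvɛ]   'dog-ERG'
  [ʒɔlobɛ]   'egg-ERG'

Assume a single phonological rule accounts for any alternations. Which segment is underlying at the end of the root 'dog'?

The root 'dog' surfaces as [ʒɔluvɛ] and [ʒɔlub], with a stem-final [v] ~ [b] alternation.
The stem 'egg' ([ʒɔlobɛ], [ʒɔlob]) shows [b] unchanged in both environments, so [b] cannot be basic with [v] derived before the ERG suffix.
Therefore /v/ is basic and [b] is derived by word-final hardening (voiced fricatives become stops word-finally).

/v/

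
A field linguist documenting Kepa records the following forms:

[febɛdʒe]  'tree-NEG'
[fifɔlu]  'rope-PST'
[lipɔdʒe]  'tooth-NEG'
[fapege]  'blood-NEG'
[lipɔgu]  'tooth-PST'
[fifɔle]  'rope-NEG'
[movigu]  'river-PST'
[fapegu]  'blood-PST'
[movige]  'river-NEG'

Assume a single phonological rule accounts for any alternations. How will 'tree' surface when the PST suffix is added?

[febɛgu]

'tooth' shows [dʒ] ~ [g] at the end of the stem ([lipɔdʒe] vs [lipɔgu]).
The stem 'river' ([movige], [movigu]) shows [g] unchanged in both environments, so [g] cannot be basic with [dʒ] derived before the NEG suffix.
Therefore /dʒ/ is basic and [g] is derived by depalatalization (palato-alveolar /dʒ/ becomes [g] when no front vowel follows).
From [febɛdʒe] the stem 'tree' is /febɛdʒ/; when no front vowel follows this yields [febɛgu].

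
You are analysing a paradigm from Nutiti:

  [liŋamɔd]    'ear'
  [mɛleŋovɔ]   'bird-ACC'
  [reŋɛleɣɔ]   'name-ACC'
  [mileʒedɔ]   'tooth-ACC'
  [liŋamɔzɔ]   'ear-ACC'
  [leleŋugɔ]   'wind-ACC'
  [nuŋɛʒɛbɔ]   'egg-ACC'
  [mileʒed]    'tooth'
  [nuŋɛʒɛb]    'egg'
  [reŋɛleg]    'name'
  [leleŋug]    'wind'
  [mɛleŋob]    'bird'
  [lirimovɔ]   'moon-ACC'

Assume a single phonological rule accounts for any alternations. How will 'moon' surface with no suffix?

The stem for 'bird' ends in [v] in [mɛleŋovɔ] but [b] in [mɛleŋob].
If /b/ were underlying and a rule turned it into [v] before the ACC suffix, 'egg' would also alternate; but it has [b] in both [nuŋɛʒɛbɔ] and [nuŋɛʒɛb].
Therefore /v/ is basic and [b] is derived by word-final hardening (voiced fricatives become stops word-finally).
The one attested form of 'moon', [lirimovɔ], shows underlying /lirimov/. Applying the same rule word-finally gives [lirimob].

[lirimob]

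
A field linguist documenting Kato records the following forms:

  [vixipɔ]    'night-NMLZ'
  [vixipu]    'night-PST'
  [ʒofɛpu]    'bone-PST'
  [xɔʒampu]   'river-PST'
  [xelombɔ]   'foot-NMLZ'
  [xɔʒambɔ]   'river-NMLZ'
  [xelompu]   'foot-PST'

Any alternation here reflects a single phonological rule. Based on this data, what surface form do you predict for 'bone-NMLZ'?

[ʒofɛpɔ]

The NMLZ morpheme has two allomorphs, [-bɔ] and [-pɔ].
The PST suffix, which begins with [p], is invariant after every stem; so [p] is not altered by any rule here.
So the underlying form is /-bɔ/, and voiced stops become voiceless after a vowel.
After 'bone', which ends in a vowel, the suffix surfaces as [-pɔ], giving [ʒofɛpɔ].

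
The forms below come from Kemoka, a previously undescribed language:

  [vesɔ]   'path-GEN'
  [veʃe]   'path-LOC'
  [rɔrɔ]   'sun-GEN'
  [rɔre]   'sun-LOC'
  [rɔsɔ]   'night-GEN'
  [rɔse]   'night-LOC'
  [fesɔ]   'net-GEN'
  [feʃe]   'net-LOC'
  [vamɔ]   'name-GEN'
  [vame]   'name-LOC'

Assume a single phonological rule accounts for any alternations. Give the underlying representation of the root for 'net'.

/feʃ/

'net' shows [s] ~ [ʃ] at the end of the stem ([fesɔ] vs [feʃe]).
The stem 'night' ([rɔsɔ], [rɔse]) shows [s] unchanged in both environments, so [s] cannot be basic with [ʃ] derived before the LOC suffix.
The underlying segment must be /ʃ/; palato-alveolar /ʃ/ becomes [s] when no front vowel follows, yielding [s] there.
Hence 'net' is /feʃ/ underlyingly.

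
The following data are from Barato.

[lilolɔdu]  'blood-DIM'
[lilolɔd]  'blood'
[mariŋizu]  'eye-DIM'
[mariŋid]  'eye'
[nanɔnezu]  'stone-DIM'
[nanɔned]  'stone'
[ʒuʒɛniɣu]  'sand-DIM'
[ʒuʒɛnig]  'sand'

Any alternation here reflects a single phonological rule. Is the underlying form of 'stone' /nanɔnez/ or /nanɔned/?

/nanɔnez/

The root 'stone' surfaces as [nanɔnezu] and [nanɔned], with a stem-final [z] ~ [d] alternation.
Compare 'blood', with invariant [d] in [lilolɔdu] and [lilolɔd]: an analysis with underlying /d/ and a rule producing [z] before the DIM suffix would wrongly predict alternation here too.
The underlying segment must be /z/; voiced fricatives become stops word-finally, yielding [d] there.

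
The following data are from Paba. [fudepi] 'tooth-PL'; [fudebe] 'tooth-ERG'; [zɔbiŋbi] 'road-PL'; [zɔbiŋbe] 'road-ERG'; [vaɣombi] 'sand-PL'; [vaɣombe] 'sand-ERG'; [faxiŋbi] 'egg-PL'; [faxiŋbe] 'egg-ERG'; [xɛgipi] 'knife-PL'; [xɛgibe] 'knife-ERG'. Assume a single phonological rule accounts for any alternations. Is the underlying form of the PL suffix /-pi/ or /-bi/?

The PL morpheme has two allomorphs, [-bi] and [-pi].
By contrast the ERG suffix keeps its initial [b] throughout — that segment must be underlying.
So the underlying form is /-pi/, and voiceless stops become voiced after a nasal.

/-pi/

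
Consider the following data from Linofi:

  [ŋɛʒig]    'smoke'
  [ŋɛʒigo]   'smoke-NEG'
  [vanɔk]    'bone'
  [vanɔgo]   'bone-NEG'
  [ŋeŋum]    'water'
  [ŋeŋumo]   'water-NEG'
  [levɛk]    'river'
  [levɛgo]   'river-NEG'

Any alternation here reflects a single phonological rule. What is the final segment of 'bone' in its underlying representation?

/k/

'bone' shows [k] ~ [g] at the end of the stem ([vanɔk] vs [vanɔgo]).
But 'smoke' keeps [g] in both environments ([ŋɛʒig], [ŋɛʒigo]), so there is no rule changing /g/ to [k] in isolation.
The underlying segment must be /k/; voiceless stops become voiced between vowels, yielding [g] there.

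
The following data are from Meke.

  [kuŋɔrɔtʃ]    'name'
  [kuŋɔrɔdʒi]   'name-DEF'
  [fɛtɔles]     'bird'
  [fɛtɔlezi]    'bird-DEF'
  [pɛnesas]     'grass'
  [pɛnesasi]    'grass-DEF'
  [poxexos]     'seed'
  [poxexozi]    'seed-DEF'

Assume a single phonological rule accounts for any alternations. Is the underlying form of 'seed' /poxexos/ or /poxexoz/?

/poxexoz/

The root 'seed' surfaces as [poxexos] and [poxexozi], with a stem-final [s] ~ [z] alternation.
But 'grass' keeps [s] in both environments ([pɛnesas], [pɛnesasi]), so there is no rule changing /s/ to [z] before the DEF suffix.
So /z/ is underlying, and a rule of word-final obstruent devoicing — voiced obstruents become voiceless word-finally — gives [s].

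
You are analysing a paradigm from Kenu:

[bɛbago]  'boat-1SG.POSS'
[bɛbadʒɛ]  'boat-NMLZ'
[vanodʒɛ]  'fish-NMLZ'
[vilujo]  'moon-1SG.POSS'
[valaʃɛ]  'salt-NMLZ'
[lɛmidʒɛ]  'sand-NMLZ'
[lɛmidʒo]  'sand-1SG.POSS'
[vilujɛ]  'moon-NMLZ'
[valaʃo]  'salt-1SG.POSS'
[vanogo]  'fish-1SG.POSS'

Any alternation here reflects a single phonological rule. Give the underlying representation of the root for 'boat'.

In [bɛbadʒɛ] and [bɛbago] the final segment of 'boat' alternates: [dʒ] ~ [g].
The stem 'sand' ([lɛmidʒɛ], [lɛmidʒo]) shows [dʒ] unchanged in both environments, so [dʒ] cannot be basic with [g] derived before the 1SG.POSS suffix.
Therefore /g/ is basic and [dʒ] is derived by palatalization before a front vowel (/g/ becomes palato-alveolar [dʒ] before a front vowel).
Hence 'boat' is /bɛbag/ underlyingly.

/bɛbag/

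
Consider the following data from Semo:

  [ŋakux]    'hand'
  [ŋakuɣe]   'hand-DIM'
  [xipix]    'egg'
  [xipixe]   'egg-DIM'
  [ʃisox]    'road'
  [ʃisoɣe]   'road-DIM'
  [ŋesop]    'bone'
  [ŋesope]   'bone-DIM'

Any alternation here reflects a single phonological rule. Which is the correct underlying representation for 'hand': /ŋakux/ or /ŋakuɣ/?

'hand' shows [x] ~ [ɣ] at the end of the stem ([ŋakux] vs [ŋakuɣe]).
The stem 'egg' ([xipix], [xipixe]) shows [x] unchanged in both environments, so [x] cannot be basic with [ɣ] derived before the DIM suffix.
The underlying segment must be /ɣ/; voiced obstruents become voiceless word-finally, yielding [x] there.

/ŋakuɣ/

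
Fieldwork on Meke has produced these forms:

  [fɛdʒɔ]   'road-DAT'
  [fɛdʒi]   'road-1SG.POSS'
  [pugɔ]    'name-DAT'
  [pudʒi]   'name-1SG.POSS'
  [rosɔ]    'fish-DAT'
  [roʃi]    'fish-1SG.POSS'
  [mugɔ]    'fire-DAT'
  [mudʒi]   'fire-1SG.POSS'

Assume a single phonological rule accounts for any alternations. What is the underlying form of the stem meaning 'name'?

The root 'name' surfaces as [pugɔ] and [pudʒi], with a stem-final [g] ~ [dʒ] alternation.
If /dʒ/ were underlying and a rule turned it into [g] before the DAT suffix, 'road' would also alternate; but it has [dʒ] in both [fɛdʒɔ] and [fɛdʒi].
The alternation reflects palatalization before a front vowel: /g/ and /s/ become palato-alveolar [dʒ] and [ʃ] before a front vowel. /g/ is underlying.

/pug/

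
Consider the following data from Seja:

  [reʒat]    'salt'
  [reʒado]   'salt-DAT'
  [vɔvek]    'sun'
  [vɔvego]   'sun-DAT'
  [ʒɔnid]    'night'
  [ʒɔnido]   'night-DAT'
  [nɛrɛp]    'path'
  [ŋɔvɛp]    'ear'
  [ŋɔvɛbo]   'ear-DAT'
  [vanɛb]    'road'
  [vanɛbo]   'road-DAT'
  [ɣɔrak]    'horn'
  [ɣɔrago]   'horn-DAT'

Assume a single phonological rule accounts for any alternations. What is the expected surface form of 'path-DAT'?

In [ŋɔvɛp] and [ŋɔvɛbo] the final segment of 'ear' alternates: [p] ~ [b].
Compare 'road', with invariant [b] in [vanɛb] and [vanɛbo]: an analysis with underlying /b/ and a rule producing [p] in isolation would wrongly predict alternation here too.
The underlying segment must be /p/; voiceless stops become voiced between vowels, yielding [b] there.
The one attested form of 'path', [nɛrɛp], shows underlying /nɛrɛp/. Applying the same rule between vowels gives [nɛrɛbo].

[nɛrɛbo]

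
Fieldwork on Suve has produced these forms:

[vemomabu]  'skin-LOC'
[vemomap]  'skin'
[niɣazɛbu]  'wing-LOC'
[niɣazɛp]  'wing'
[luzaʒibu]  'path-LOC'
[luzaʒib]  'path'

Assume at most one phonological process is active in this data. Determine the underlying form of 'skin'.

In [vemomabu] and [vemomap] the final segment of 'skin' alternates: [b] ~ [p].
Compare 'path', with invariant [b] in [luzaʒibu] and [luzaʒib]: an analysis with underlying /b/ and a rule producing [p] in isolation would wrongly predict alternation here too.
So /p/ is underlying, and a rule of intervocalic voicing — voiceless stops become voiced between vowels — gives [b].
So 'skin' = /vemomap/.

/vemomap/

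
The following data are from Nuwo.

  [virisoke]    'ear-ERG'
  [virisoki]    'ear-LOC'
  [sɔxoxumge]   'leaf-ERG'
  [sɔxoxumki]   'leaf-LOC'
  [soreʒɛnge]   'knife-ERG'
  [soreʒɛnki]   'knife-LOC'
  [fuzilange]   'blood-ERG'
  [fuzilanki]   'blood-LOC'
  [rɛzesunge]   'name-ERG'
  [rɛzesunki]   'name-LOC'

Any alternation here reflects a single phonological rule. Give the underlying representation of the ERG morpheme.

The ERG morpheme has two allomorphs, [-ge] and [-ke].
By contrast the LOC suffix keeps its initial [k] throughout — that segment must be underlying.
So the underlying form is /-ge/, and voiced stops become voiceless after a vowel.

/-ge/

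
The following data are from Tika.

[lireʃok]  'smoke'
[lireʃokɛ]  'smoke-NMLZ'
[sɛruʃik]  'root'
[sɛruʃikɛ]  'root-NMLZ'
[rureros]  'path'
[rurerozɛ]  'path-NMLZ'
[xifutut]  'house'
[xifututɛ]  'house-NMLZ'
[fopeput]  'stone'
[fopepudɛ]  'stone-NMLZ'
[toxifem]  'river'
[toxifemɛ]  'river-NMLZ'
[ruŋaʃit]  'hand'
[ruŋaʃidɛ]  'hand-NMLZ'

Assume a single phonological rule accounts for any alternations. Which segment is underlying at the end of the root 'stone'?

/d/

The root 'stone' surfaces as [fopeput] and [fopepudɛ], with a stem-final [t] ~ [d] alternation.
If /t/ were underlying and a rule turned it into [d] before the NMLZ suffix, 'house' would also alternate; but it has [t] in both [xifutut] and [xifututɛ].
The underlying segment must be /d/; voiced obstruents become voiceless word-finally, yielding [t] there.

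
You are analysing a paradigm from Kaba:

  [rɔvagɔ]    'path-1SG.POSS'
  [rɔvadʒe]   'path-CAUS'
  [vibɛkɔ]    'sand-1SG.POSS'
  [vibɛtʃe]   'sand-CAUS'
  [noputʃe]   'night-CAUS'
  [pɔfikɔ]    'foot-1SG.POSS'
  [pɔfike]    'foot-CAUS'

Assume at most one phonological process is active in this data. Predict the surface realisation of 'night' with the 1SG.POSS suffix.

'sand' shows [k] ~ [tʃ] at the end of the stem ([vibɛkɔ] vs [vibɛtʃe]).
But 'foot' keeps [k] in both environments ([pɔfikɔ], [pɔfike]), so there is no rule changing /k/ to [tʃ] before the CAUS suffix.
The underlying segment must be /tʃ/; palato-alveolar /tʃ/ and /dʒ/ become [k] and [g] when no front vowel follows, yielding [k] there.
From [noputʃe] the stem 'night' is /noputʃ/; when no front vowel follows this yields [nopukɔ].

[nopukɔ]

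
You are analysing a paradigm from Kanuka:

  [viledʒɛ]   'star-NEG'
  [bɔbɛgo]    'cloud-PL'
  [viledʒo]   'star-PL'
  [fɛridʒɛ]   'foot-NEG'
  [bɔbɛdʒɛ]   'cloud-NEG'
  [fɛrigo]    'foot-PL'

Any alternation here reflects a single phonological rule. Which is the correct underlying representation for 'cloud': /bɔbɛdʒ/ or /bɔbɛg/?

'cloud' shows [dʒ] ~ [g] at the end of the stem ([bɔbɛdʒɛ] vs [bɔbɛgo]).
Compare 'star', with invariant [dʒ] in [viledʒɛ] and [viledʒo]: an analysis with underlying /dʒ/ and a rule producing [g] before the PL suffix would wrongly predict alternation here too.
The underlying segment must be /g/; /g/ becomes palato-alveolar [dʒ] before a front vowel, yielding [dʒ] there.

/bɔbɛg/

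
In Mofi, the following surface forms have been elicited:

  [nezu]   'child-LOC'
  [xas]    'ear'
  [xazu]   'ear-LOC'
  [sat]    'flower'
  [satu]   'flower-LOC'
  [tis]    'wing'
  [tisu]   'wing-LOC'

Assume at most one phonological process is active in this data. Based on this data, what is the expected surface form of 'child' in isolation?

'ear' shows [s] ~ [z] at the end of the stem ([xas] vs [xazu]).
The stem 'wing' ([tis], [tisu]) shows [s] unchanged in both environments, so [s] cannot be basic with [z] derived before the LOC suffix.
The alternation reflects word-final obstruent devoicing: voiced obstruents become voiceless word-finally. /z/ is underlying.
The one attested form of 'child', [nezu], shows underlying /nez/. Applying the same rule word-finally gives [nes].

[nes]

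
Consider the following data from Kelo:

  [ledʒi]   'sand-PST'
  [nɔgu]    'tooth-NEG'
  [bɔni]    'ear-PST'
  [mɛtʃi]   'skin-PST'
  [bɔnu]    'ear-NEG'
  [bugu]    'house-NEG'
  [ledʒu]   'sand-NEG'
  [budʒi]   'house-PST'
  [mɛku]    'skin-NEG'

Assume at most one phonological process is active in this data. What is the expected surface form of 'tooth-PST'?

[nɔdʒi]

In [budʒi] and [bugu] the final segment of 'house' alternates: [dʒ] ~ [g].
Compare 'sand', with invariant [dʒ] in [ledʒi] and [ledʒu]: an analysis with underlying /dʒ/ and a rule producing [g] before the NEG suffix would wrongly predict alternation here too.
So /g/ is underlying, and a rule of palatalization before a front vowel — /k/ and /g/ become palato-alveolar [tʃ] and [dʒ] before a front vowel — gives [dʒ].
The one attested form of 'tooth', [nɔgu], shows underlying /nɔg/. Applying the same rule before a front vowel gives [nɔdʒi].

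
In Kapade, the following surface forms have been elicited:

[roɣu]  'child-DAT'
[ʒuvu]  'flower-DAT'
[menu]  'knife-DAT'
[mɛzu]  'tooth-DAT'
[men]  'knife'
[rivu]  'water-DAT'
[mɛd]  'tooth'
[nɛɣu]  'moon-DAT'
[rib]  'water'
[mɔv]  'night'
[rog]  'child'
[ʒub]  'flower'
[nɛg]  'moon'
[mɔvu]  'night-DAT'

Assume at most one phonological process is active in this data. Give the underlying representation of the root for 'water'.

The root 'water' surfaces as [rivu] and [rib], with a stem-final [v] ~ [b] alternation.
Compare 'night', with invariant [v] in [mɔvu] and [mɔv]: an analysis with underlying /v/ and a rule producing [b] in isolation would wrongly predict alternation here too.
So /b/ is underlying, and a rule of intervocalic spirantization — voiced stops become fricatives between vowels — gives [v].
Hence 'water' is /rib/ underlyingly.

/rib/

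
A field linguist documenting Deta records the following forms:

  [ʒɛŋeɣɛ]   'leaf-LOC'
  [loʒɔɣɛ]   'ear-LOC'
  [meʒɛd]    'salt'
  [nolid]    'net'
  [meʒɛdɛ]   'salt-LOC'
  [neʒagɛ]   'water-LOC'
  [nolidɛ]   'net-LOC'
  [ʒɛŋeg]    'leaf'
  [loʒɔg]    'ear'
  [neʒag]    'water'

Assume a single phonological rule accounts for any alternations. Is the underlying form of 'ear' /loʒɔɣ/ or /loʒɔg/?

In [loʒɔɣɛ] and [loʒɔg] the final segment of 'ear' alternates: [ɣ] ~ [g].
But 'water' keeps [g] in both environments ([neʒagɛ], [neʒag]), so there is no rule changing /g/ to [ɣ] before the LOC suffix.
So /ɣ/ is underlying, and a rule of word-final hardening — voiced fricatives become stops word-finally — gives [g].

/loʒɔɣ/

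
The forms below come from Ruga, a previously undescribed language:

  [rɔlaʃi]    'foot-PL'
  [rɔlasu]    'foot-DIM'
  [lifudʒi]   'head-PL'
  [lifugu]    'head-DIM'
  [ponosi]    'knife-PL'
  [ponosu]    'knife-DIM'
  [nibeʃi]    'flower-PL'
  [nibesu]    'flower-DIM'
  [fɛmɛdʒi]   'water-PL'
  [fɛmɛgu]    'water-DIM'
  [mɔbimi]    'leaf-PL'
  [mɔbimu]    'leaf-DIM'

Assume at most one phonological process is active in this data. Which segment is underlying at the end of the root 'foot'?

/ʃ/

The stem for 'foot' ends in [ʃ] in [rɔlaʃi] but [s] in [rɔlasu].
Compare 'knife', with invariant [s] in [ponosi] and [ponosu]: an analysis with underlying /s/ and a rule producing [ʃ] before the PL suffix would wrongly predict alternation here too.
Therefore /ʃ/ is basic and [s] is derived by depalatalization (palato-alveolar /dʒ/ and /ʃ/ become [g] and [s] when no front vowel follows).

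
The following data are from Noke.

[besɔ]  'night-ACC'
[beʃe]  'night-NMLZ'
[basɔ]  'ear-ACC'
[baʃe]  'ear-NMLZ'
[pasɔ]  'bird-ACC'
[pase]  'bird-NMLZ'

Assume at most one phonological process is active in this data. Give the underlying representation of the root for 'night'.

The stem for 'night' ends in [s] in [besɔ] but [ʃ] in [beʃe].
Compare 'bird', with invariant [s] in [pasɔ] and [pase]: an analysis with underlying /s/ and a rule producing [ʃ] before the NMLZ suffix would wrongly predict alternation here too.
Therefore /ʃ/ is basic and [s] is derived by depalatalization (palato-alveolar /ʃ/ becomes [s] when no front vowel follows).

/beʃ/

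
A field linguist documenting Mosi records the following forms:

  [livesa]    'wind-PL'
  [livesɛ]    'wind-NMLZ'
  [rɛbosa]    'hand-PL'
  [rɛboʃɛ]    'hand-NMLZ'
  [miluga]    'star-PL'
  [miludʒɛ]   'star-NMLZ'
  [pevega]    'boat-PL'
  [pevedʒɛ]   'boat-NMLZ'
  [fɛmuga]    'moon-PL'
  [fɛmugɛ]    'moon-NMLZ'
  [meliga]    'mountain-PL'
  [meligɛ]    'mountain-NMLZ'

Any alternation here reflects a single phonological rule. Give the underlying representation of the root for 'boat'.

The stem for 'boat' ends in [g] in [pevega] but [dʒ] in [pevedʒɛ].
The stem 'moon' ([fɛmuga], [fɛmugɛ]) shows [g] unchanged in both environments, so [g] cannot be basic with [dʒ] derived before the NMLZ suffix.
Therefore /dʒ/ is basic and [g] is derived by depalatalization (palato-alveolar /dʒ/ and /ʃ/ become [g] and [s] when no front vowel follows).

/pevedʒ/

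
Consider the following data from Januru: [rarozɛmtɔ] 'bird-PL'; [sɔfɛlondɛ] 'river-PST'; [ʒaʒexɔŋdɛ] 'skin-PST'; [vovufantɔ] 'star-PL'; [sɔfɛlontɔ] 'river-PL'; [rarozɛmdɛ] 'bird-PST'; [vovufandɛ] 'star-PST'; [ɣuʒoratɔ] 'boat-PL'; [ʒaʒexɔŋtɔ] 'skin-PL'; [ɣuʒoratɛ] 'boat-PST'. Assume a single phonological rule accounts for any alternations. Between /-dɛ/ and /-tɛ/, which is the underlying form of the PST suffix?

The PST morpheme has two allomorphs, [-dɛ] and [-tɛ].
By contrast the PL suffix keeps its initial [t] throughout — that segment must be underlying.
The PST suffix is therefore /-dɛ/ underlyingly, with post-vocalic devoicing: voiced stops become voiceless after a vowel.

/-dɛ/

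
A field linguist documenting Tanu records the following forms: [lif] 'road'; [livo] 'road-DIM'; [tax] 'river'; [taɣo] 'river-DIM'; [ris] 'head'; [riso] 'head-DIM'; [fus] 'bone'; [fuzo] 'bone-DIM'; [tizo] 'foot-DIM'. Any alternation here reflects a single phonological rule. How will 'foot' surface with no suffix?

'bone' shows [s] ~ [z] at the end of the stem ([fus] vs [fuzo]).
If /s/ were underlying and a rule turned it into [z] before the DIM suffix, 'head' would also alternate; but it has [s] in both [ris] and [riso].
Therefore /z/ is basic and [s] is derived by word-final obstruent devoicing (voiced obstruents become voiceless word-finally).
From [tizo] the stem 'foot' is /tiz/; word-finally this yields [tis].

[tis]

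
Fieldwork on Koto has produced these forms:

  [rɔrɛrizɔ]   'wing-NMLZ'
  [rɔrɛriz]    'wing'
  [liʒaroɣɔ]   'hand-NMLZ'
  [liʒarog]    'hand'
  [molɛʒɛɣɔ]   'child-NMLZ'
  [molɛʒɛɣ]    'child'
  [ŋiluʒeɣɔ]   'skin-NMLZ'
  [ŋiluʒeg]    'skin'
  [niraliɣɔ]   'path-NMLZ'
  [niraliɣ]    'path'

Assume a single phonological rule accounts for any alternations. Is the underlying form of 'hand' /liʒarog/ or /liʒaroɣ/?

In [liʒaroɣɔ] and [liʒarog] the final segment of 'hand' alternates: [ɣ] ~ [g].
The stem 'child' ([molɛʒɛɣɔ], [molɛʒɛɣ]) shows [ɣ] unchanged in both environments, so [ɣ] cannot be basic with [g] derived in isolation.
So /g/ is underlying, and a rule of intervocalic spirantization — voiced stops become fricatives between vowels — gives [ɣ].

/liʒarog/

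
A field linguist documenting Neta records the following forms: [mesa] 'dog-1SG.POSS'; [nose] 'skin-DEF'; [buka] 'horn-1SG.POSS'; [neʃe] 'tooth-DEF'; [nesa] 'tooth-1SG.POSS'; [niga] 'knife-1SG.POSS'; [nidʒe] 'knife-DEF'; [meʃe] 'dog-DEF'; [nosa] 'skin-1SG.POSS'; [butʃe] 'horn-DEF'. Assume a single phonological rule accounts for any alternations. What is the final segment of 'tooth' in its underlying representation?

The stem for 'tooth' ends in [ʃ] in [neʃe] but [s] in [nesa].
If /s/ were underlying and a rule turned it into [ʃ] before the DEF suffix, 'skin' would also alternate; but it has [s] in both [nose] and [nosa].
So /ʃ/ is underlying, and a rule of depalatalization — palato-alveolar /tʃ/, /dʒ/ and /ʃ/ become [k], [g] and [s] when no front vowel follows — gives [s].

/ʃ/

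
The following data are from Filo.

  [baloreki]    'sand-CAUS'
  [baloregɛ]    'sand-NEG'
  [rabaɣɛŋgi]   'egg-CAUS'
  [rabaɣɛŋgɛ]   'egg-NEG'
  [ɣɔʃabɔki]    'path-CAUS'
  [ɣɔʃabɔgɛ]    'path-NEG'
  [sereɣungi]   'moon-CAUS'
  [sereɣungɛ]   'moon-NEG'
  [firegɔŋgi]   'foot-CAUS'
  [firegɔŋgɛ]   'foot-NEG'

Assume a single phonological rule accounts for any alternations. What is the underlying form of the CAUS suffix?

The CAUS morpheme has two allomorphs, [-gi] and [-ki].
The NEG suffix, which begins with [g], is invariant after every stem; so [g] is not altered by any rule here.
The CAUS suffix is therefore /-ki/ underlyingly, with post-nasal voicing: voiceless stops become voiced after a nasal.

/-ki/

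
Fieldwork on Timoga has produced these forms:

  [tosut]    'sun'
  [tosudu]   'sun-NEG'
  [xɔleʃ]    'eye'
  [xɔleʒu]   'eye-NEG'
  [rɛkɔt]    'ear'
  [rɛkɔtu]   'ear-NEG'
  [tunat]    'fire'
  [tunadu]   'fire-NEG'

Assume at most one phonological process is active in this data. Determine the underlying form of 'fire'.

/tunad/

In [tunat] and [tunadu] the final segment of 'fire' alternates: [t] ~ [d].
If /t/ were underlying and a rule turned it into [d] before the NEG suffix, 'ear' would also alternate; but it has [t] in both [rɛkɔt] and [rɛkɔtu].
The underlying segment must be /d/; voiced obstruents become voiceless word-finally, yielding [t] there.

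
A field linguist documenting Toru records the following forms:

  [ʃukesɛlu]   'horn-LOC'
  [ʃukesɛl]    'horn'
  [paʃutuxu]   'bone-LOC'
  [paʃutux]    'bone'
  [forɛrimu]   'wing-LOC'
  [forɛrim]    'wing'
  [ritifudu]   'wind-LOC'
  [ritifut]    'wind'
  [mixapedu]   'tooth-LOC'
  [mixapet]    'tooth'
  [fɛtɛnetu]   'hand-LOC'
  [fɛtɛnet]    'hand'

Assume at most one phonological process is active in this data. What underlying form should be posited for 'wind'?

/ritifud/

In [ritifudu] and [ritifut] the final segment of 'wind' alternates: [d] ~ [t].
The stem 'hand' ([fɛtɛnetu], [fɛtɛnet]) shows [t] unchanged in both environments, so [t] cannot be basic with [d] derived before the LOC suffix.
The alternation reflects word-final obstruent devoicing: voiced obstruents become voiceless word-finally. /d/ is underlying.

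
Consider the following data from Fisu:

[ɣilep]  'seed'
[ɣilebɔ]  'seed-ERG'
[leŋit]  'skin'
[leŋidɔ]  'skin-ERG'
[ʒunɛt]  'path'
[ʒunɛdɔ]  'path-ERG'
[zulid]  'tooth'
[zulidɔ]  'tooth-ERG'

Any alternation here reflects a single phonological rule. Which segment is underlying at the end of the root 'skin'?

/t/

The stem for 'skin' ends in [t] in [leŋit] but [d] in [leŋidɔ].
But 'tooth' keeps [d] in both environments ([zulid], [zulidɔ]), so there is no rule changing /d/ to [t] in isolation.
The alternation reflects intervocalic voicing: voiceless stops become voiced between vowels. /t/ is underlying.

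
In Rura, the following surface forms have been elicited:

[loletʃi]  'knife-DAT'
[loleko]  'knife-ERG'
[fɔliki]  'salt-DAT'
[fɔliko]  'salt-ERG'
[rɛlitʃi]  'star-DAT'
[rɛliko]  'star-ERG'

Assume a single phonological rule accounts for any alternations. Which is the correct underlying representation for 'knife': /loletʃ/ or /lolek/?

/loletʃ/

The root 'knife' surfaces as [loletʃi] and [loleko], with a stem-final [tʃ] ~ [k] alternation.
If /k/ were underlying and a rule turned it into [tʃ] before the DAT suffix, 'salt' would also alternate; but it has [k] in both [fɔliki] and [fɔliko].
The alternation reflects depalatalization: palato-alveolar /tʃ/ becomes [k] when no front vowel follows. /tʃ/ is underlying.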